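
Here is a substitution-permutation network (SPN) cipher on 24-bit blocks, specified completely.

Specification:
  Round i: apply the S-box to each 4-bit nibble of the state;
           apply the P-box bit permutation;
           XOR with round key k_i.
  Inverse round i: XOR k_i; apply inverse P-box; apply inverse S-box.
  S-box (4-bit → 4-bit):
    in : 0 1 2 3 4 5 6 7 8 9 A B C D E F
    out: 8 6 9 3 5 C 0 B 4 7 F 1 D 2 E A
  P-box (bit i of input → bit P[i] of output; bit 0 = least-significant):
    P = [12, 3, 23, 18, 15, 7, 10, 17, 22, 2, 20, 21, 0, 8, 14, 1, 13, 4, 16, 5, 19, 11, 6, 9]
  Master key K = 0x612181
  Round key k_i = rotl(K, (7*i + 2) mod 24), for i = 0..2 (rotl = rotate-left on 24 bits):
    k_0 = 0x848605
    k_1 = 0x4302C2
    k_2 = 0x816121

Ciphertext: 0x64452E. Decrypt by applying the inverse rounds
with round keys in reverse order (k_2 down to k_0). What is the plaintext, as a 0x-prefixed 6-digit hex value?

s_0 = ciphertext = 0x64452E
s_1 = InvRound(s_0, k_2) = 0x64278E
s_2 = InvRound(s_1, k_1) = 0x84DF5F
s_3 = InvRound(s_2, k_0) = 0x1DE663

0x1DE663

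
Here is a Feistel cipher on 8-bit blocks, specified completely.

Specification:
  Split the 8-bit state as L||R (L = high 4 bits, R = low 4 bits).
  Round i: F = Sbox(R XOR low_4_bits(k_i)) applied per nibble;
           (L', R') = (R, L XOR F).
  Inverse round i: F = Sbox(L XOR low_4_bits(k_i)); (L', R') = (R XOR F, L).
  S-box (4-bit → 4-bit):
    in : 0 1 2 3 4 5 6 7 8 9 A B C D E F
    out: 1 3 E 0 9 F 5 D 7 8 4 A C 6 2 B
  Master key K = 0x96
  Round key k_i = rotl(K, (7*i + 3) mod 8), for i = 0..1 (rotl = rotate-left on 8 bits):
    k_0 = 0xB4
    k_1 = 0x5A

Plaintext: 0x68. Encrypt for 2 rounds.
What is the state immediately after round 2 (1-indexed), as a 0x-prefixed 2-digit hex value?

s_0 = plaintext = 0x68
s_1 = Round(s_0, k_0) = 0x8A
s_2 = Round(s_1, k_1) = 0xA9

0xA9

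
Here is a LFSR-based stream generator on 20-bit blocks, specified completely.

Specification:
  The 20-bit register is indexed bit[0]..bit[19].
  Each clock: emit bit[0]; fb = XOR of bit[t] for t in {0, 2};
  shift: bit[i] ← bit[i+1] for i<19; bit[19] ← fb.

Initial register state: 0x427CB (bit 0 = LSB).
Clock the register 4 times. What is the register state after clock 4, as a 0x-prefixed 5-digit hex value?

0x9427C

reg_0 = 0x427CB
clock 1: out=1, reg = 0xA13E5
clock 2: out=1, reg = 0x509F2
clock 3: out=0, reg = 0x284F9
clock 4: out=1, reg = 0x9427C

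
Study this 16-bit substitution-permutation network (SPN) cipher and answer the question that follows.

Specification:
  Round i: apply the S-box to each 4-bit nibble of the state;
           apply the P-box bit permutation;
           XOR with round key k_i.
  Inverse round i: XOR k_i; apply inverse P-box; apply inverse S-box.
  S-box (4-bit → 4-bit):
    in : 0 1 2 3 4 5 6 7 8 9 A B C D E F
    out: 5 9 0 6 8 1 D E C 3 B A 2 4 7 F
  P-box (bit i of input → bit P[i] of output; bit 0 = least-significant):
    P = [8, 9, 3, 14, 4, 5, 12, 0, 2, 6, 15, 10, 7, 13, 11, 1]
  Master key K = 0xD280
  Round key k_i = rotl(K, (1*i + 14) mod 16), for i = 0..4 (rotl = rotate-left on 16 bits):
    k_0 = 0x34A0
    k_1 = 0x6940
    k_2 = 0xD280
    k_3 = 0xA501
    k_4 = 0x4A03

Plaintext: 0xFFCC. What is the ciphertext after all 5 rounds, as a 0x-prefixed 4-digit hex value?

0x0200

s_0 = plaintext = 0xFFCC
s_1 = Round(s_0, k_0) = 0x9A46
s_2 = Round(s_1, k_1) = 0x0C8D
s_3 = Round(s_2, k_2) = 0xCA49
s_4 = Round(s_3, k_3) = 0x8244
s_5 = Round(s_4, k_4) = 0x0200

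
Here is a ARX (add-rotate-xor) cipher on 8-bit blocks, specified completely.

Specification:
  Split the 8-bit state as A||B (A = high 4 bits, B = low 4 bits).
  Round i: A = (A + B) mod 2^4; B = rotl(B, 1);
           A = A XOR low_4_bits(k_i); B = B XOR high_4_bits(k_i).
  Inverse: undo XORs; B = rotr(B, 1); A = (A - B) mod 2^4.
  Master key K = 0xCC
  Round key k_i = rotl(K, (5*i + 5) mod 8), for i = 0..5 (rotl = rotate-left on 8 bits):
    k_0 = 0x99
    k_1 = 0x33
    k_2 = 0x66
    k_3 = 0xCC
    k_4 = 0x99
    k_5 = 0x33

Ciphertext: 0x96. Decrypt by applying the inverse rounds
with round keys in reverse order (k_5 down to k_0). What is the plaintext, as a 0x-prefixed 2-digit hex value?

s_0 = ciphertext = 0x96
s_1 = InvRound(s_0, k_5) = 0x0A
s_2 = InvRound(s_1, k_4) = 0x09
s_3 = InvRound(s_2, k_3) = 0x2A
s_4 = InvRound(s_3, k_2) = 0xE6
s_5 = InvRound(s_4, k_1) = 0x3A
s_6 = InvRound(s_5, k_0) = 0x19

0x19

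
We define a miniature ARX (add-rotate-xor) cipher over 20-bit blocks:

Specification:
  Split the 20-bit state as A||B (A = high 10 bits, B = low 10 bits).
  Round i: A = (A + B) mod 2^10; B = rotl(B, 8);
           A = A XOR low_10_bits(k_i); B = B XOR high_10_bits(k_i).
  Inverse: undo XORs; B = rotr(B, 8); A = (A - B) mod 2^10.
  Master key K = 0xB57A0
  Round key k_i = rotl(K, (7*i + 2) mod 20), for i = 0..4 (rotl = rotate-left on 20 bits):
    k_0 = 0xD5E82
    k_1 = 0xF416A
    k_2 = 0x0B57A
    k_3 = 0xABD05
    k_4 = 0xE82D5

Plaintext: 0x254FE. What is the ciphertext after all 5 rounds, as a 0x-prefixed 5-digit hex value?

s_0 = plaintext = 0x254FE
s_1 = Round(s_0, k_0) = 0xC4568
s_2 = Round(s_1, k_1) = 0x44F8A
s_3 = Round(s_2, k_2) = 0x79ECF
s_4 = Round(s_3, k_3) = 0x6CD1C
s_5 = Round(s_4, k_4) = 0x06BE7

0x06BE7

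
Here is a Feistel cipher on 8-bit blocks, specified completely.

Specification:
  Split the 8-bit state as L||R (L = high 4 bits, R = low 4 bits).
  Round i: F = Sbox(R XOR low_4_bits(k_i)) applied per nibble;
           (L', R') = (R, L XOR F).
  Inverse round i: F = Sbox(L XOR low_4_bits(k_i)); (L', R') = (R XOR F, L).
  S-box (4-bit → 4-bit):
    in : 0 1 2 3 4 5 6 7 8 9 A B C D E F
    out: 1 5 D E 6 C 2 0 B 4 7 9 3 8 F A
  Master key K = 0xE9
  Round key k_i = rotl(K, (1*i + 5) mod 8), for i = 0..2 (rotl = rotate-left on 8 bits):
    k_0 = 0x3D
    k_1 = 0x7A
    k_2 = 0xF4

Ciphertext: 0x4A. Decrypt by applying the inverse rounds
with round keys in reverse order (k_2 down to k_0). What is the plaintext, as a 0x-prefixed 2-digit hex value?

0x81

s_0 = ciphertext = 0x4A
s_1 = InvRound(s_0, k_2) = 0xB4
s_2 = InvRound(s_1, k_1) = 0x1B
s_3 = InvRound(s_2, k_0) = 0x81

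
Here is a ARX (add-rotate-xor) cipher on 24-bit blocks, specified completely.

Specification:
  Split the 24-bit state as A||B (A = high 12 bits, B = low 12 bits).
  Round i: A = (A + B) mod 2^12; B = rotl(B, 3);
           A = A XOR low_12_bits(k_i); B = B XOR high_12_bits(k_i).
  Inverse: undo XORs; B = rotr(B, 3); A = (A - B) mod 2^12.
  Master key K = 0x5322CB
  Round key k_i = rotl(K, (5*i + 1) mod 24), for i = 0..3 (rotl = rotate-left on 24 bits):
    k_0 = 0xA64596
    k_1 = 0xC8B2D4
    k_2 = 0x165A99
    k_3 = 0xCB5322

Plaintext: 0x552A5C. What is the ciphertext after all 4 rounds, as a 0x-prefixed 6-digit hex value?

s_0 = plaintext = 0x552A5C
s_1 = Round(s_0, k_0) = 0xA38881
s_2 = Round(s_1, k_1) = 0x06D887
s_3 = Round(s_2, k_2) = 0x26D559
s_4 = Round(s_3, k_3) = 0x4E467F

0x4E467F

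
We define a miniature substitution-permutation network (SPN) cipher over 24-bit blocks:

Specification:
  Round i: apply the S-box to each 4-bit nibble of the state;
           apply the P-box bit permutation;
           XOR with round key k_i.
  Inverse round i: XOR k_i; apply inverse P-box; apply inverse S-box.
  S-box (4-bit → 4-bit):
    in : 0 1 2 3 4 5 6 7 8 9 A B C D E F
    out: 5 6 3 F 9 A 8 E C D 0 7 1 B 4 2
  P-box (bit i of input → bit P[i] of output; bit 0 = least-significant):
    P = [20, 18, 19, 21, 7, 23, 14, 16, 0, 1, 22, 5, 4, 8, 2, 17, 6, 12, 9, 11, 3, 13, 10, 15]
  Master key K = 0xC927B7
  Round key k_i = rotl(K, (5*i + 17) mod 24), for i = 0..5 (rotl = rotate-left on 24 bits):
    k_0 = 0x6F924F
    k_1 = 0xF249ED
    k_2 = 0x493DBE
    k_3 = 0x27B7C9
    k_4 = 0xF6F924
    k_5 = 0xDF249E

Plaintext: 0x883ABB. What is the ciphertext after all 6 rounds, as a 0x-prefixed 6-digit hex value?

s_0 = plaintext = 0x883ABB
s_1 = Round(s_0, k_0) = 0xF15DDB
s_2 = Round(s_1, k_1) = 0x6D7A4E
s_3 = Round(s_2, k_2) = 0x42A47A
s_4 = Round(s_3, k_3) = 0xA667A0
s_5 = Round(s_4, k_4) = 0xACF106
s_6 = Round(s_5, k_5) = 0xBF655C

0xBF655C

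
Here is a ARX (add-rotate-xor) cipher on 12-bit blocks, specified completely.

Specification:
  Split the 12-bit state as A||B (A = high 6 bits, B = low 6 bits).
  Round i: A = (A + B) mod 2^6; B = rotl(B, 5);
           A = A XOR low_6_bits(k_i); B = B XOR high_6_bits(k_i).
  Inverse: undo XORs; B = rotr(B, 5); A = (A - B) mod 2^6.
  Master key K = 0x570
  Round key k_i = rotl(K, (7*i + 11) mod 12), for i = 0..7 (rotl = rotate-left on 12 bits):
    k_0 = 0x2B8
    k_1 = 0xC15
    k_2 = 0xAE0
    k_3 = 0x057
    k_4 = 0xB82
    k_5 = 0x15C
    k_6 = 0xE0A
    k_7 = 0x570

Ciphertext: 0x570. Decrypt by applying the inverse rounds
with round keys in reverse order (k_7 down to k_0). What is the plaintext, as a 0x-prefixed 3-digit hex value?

s_0 = ciphertext = 0x570
s_1 = InvRound(s_0, k_7) = 0x68B
s_2 = InvRound(s_1, k_6) = 0xA67
s_3 = InvRound(s_2, k_5) = 0xC05
s_4 = InvRound(s_3, k_4) = 0x6D7
s_5 = InvRound(s_4, k_3) = 0x82C
s_6 = InvRound(s_5, k_2) = 0xC8E
s_7 = InvRound(s_6, k_1) = 0xABD
s_8 = InvRound(s_7, k_0) = 0x8EF

0x8EF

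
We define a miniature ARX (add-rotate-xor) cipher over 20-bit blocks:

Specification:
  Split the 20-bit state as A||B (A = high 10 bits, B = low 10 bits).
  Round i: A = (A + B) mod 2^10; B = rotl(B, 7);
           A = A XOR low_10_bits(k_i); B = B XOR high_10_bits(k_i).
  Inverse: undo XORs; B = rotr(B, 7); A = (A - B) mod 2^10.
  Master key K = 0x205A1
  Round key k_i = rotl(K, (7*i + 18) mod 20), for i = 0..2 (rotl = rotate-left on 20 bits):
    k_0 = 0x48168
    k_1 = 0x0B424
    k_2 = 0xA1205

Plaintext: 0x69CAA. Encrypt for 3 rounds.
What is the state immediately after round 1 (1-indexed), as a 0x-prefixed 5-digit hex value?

s_0 = plaintext = 0x69CAA
s_1 = Round(s_0, k_0) = 0xCE435
s_2 = Round(s_1, k_1) = 0xD2AAB
s_3 = Round(s_2, k_2) = 0xFC351

0xCE435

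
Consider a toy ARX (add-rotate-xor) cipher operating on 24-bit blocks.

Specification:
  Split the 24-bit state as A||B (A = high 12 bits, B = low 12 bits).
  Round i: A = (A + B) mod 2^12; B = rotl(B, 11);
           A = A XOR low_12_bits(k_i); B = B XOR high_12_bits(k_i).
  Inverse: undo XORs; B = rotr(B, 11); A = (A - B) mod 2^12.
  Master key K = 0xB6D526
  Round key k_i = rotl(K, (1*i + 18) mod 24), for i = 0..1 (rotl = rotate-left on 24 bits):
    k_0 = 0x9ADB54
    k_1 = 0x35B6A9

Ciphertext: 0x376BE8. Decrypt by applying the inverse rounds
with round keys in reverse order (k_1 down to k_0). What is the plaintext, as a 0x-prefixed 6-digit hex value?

0xD97195

s_0 = ciphertext = 0x376BE8
s_1 = InvRound(s_0, k_1) = 0x478167
s_2 = InvRound(s_1, k_0) = 0xD97195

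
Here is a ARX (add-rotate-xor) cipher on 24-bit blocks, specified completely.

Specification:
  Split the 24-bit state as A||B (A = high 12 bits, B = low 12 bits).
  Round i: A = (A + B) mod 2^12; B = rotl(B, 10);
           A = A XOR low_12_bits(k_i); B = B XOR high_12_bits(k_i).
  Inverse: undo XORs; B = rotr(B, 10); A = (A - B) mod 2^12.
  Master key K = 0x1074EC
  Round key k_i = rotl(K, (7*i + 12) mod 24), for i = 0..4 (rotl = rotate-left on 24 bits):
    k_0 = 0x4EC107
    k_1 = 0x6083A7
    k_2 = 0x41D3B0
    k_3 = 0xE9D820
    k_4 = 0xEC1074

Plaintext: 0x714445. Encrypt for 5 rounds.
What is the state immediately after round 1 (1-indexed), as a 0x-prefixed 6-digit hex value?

0xA5E1FD

s_0 = plaintext = 0x714445
s_1 = Round(s_0, k_0) = 0xA5E1FD
s_2 = Round(s_1, k_1) = 0xFFC277
s_3 = Round(s_2, k_2) = 0x1C3880
s_4 = Round(s_3, k_3) = 0x263CBD
s_5 = Round(s_4, k_4) = 0xF549EE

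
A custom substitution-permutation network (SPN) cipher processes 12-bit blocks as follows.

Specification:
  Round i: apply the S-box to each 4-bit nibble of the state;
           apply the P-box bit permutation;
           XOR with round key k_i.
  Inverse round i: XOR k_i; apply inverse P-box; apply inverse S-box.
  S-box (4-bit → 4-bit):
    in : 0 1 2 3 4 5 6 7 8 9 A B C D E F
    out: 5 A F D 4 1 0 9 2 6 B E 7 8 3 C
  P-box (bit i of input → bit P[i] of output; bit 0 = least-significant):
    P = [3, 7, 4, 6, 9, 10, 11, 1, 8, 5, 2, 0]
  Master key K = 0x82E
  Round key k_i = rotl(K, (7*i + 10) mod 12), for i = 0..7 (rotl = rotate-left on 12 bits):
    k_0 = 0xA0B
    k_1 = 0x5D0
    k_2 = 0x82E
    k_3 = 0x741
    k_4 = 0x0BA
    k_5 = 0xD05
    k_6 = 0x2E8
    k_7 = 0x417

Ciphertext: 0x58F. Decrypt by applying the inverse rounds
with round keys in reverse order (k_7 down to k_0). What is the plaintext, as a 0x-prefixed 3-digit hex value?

0xED7

s_0 = ciphertext = 0x58F
s_1 = InvRound(s_0, k_7) = 0x56C
s_2 = InvRound(s_1, k_6) = 0x0E8
s_3 = InvRound(s_2, k_5) = 0x29A
s_4 = InvRound(s_3, k_4) = 0x856
s_5 = InvRound(s_4, k_3) = 0x324
s_6 = InvRound(s_5, k_2) = 0x535
s_7 = InvRound(s_6, k_1) = 0xB61
s_8 = InvRound(s_7, k_0) = 0xED7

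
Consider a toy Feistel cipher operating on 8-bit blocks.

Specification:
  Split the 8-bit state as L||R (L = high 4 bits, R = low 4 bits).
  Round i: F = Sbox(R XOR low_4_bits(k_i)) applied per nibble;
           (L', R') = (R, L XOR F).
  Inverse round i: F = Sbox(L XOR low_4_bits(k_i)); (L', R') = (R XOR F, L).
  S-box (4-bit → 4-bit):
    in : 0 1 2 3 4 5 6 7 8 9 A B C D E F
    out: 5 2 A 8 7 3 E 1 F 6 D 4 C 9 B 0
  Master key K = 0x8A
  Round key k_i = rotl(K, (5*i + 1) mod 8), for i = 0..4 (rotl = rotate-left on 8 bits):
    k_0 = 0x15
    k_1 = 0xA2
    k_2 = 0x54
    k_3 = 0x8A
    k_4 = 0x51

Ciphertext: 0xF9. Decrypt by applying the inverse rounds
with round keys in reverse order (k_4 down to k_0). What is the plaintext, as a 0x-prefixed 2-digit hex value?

0x21

s_0 = ciphertext = 0xF9
s_1 = InvRound(s_0, k_4) = 0x2F
s_2 = InvRound(s_1, k_3) = 0x02
s_3 = InvRound(s_2, k_2) = 0x50
s_4 = InvRound(s_3, k_1) = 0x15
s_5 = InvRound(s_4, k_0) = 0x21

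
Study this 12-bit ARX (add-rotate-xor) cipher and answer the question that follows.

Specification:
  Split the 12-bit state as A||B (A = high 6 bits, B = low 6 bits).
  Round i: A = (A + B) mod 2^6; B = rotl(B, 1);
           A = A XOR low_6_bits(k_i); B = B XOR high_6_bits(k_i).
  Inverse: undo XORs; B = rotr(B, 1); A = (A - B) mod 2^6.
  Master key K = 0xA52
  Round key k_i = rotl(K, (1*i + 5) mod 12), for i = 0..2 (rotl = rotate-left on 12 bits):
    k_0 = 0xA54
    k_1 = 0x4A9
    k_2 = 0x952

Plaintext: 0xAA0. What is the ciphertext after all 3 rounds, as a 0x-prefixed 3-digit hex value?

s_0 = plaintext = 0xAA0
s_1 = Round(s_0, k_0) = 0x7A8
s_2 = Round(s_1, k_1) = 0xBC3
s_3 = Round(s_2, k_2) = 0x823

0x823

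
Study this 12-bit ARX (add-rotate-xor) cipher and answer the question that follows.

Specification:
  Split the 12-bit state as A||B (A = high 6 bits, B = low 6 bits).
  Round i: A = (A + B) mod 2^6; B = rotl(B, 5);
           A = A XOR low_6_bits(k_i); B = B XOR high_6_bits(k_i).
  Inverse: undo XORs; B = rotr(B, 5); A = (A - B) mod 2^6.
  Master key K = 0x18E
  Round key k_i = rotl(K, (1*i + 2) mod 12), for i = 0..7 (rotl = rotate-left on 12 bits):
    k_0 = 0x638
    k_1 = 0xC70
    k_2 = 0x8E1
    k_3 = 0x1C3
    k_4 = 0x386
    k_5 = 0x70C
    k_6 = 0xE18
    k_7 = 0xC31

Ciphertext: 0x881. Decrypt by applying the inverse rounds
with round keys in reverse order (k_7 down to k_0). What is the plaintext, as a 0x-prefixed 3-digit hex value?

s_0 = ciphertext = 0x881
s_1 = InvRound(s_0, k_7) = 0xC23
s_2 = InvRound(s_1, k_6) = 0xCB6
s_3 = InvRound(s_2, k_5) = 0xA55
s_4 = InvRound(s_3, k_4) = 0xE76
s_5 = InvRound(s_4, k_3) = 0x5E3
s_6 = InvRound(s_5, k_2) = 0xD80
s_7 = InvRound(s_6, k_1) = 0x8E3
s_8 = InvRound(s_7, k_0) = 0x937

0x937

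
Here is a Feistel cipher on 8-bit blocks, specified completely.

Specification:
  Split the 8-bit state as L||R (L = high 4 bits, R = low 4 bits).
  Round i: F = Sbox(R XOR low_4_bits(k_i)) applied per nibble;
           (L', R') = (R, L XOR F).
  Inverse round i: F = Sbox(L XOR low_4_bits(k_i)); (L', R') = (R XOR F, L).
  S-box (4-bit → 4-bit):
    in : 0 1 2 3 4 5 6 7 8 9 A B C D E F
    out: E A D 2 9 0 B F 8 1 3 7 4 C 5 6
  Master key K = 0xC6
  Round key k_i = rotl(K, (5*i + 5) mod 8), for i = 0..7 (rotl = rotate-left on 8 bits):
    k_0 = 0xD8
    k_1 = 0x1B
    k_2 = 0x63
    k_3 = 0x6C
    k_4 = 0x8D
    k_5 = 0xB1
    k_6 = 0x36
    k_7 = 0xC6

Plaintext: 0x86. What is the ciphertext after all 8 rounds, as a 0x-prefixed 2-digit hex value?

s_0 = plaintext = 0x86
s_1 = Round(s_0, k_0) = 0x6D
s_2 = Round(s_1, k_1) = 0xDD
s_3 = Round(s_2, k_2) = 0xD8
s_4 = Round(s_3, k_3) = 0x84
s_5 = Round(s_4, k_4) = 0x49
s_6 = Round(s_5, k_5) = 0x9C
s_7 = Round(s_6, k_6) = 0xCA
s_8 = Round(s_7, k_7) = 0xA8

0xA8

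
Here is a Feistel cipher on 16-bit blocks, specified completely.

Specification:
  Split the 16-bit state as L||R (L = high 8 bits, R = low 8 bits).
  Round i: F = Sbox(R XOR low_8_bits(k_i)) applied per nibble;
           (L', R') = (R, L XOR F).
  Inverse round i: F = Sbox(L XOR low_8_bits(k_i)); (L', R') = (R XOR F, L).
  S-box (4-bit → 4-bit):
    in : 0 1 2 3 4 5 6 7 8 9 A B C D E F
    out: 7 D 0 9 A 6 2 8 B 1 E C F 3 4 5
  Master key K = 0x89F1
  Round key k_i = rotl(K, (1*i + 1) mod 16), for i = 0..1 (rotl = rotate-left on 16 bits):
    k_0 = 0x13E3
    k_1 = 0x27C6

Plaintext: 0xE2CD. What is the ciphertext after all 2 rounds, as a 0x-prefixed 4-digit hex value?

0xE6CA

s_0 = plaintext = 0xE2CD
s_1 = Round(s_0, k_0) = 0xCDE6
s_2 = Round(s_1, k_1) = 0xE6CA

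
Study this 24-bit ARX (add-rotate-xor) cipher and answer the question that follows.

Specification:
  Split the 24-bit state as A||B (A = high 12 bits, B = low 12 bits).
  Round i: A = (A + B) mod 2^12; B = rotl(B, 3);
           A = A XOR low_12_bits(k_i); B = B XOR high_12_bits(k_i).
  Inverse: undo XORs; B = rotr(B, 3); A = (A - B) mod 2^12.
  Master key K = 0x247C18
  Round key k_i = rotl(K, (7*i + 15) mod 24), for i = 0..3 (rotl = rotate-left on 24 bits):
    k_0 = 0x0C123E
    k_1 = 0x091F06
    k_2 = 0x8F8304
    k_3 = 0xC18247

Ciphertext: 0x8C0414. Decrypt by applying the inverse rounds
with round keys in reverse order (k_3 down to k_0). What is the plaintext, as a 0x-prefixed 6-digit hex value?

s_0 = ciphertext = 0x8C0414
s_1 = InvRound(s_0, k_3) = 0x186901
s_2 = InvRound(s_1, k_2) = 0x04323F
s_3 = InvRound(s_2, k_1) = 0x2F0C55
s_4 = InvRound(s_3, k_0) = 0x73C992

0x73C992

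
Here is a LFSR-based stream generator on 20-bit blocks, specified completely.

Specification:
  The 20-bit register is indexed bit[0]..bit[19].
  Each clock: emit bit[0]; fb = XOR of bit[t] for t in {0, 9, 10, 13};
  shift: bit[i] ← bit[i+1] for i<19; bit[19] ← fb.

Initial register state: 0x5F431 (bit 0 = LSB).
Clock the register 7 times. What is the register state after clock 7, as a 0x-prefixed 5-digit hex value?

0x32BE8

reg_0 = 0x5F431
clock 1: out=1, reg = 0xAFA18
clock 2: out=0, reg = 0x57D0C
clock 3: out=0, reg = 0x2BE86
clock 4: out=0, reg = 0x95F43
clock 5: out=1, reg = 0xCAFA1
clock 6: out=1, reg = 0x657D0
clock 7: out=0, reg = 0x32BE8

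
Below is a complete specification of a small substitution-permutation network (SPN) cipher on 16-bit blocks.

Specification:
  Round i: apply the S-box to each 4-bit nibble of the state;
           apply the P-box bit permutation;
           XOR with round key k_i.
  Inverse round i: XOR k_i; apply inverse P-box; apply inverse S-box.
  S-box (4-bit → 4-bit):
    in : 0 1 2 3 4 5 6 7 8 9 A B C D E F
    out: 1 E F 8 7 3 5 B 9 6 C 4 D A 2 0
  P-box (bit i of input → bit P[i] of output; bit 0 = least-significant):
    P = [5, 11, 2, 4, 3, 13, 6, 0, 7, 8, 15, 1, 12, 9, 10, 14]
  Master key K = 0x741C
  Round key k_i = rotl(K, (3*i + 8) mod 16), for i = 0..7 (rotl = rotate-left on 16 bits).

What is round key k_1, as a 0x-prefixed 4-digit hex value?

0xE3A0

K = 0x741C
k_0 = rotl(K, (3*0+8) mod 16) = rotl(K, 8) = 0x1C74
k_1 = rotl(K, (3*1+8) mod 16) = rotl(K, 11) = 0xE3A0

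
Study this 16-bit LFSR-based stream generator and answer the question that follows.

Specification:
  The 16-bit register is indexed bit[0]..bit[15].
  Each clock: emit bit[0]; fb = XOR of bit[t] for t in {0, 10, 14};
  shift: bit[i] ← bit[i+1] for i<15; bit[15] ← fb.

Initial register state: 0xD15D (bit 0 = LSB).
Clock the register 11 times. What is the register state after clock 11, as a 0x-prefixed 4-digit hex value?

reg_0 = 0xD15D
clock 1: out=1, reg = 0x68AE
clock 2: out=0, reg = 0xB457
clock 3: out=1, reg = 0x5A2B
clock 4: out=1, reg = 0x2D15
clock 5: out=1, reg = 0x168A
clock 6: out=0, reg = 0x8B45
clock 7: out=1, reg = 0xC5A2
clock 8: out=0, reg = 0x62D1
clock 9: out=1, reg = 0x3168
clock 10: out=0, reg = 0x18B4
clock 11: out=0, reg = 0x0C5A

0x0C5A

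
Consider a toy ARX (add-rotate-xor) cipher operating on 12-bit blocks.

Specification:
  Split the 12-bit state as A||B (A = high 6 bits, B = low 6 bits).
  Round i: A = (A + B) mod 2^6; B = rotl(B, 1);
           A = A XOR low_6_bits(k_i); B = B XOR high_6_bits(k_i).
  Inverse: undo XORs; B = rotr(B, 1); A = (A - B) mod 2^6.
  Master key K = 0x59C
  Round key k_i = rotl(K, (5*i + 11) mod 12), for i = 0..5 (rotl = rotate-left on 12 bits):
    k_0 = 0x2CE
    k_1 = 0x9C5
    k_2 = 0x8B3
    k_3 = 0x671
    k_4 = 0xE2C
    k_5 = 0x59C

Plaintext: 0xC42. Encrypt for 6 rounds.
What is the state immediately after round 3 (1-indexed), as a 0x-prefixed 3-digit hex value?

0xC51

s_0 = plaintext = 0xC42
s_1 = Round(s_0, k_0) = 0xF4F
s_2 = Round(s_1, k_1) = 0x279
s_3 = Round(s_2, k_2) = 0xC51
s_4 = Round(s_3, k_3) = 0xCFB
s_5 = Round(s_4, k_4) = 0x08F
s_6 = Round(s_5, k_5) = 0x348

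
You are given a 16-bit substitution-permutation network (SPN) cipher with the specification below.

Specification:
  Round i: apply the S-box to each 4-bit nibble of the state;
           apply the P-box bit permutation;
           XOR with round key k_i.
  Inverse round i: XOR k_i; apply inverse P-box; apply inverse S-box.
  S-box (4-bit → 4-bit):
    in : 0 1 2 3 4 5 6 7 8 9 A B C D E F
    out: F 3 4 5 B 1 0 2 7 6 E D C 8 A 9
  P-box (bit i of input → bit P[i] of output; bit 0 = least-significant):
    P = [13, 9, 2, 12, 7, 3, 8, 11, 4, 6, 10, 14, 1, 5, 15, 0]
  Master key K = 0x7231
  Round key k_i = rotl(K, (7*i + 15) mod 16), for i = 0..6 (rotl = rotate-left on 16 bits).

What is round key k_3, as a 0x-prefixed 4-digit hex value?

K = 0x7231
k_0 = rotl(K, (7*0+15) mod 16) = rotl(K, 15) = 0xB918
k_1 = rotl(K, (7*1+15) mod 16) = rotl(K, 6) = 0x8C5C
k_2 = rotl(K, (7*2+15) mod 16) = rotl(K, 13) = 0x2E46
k_3 = rotl(K, (7*3+15) mod 16) = rotl(K, 4) = 0x2317

0x2317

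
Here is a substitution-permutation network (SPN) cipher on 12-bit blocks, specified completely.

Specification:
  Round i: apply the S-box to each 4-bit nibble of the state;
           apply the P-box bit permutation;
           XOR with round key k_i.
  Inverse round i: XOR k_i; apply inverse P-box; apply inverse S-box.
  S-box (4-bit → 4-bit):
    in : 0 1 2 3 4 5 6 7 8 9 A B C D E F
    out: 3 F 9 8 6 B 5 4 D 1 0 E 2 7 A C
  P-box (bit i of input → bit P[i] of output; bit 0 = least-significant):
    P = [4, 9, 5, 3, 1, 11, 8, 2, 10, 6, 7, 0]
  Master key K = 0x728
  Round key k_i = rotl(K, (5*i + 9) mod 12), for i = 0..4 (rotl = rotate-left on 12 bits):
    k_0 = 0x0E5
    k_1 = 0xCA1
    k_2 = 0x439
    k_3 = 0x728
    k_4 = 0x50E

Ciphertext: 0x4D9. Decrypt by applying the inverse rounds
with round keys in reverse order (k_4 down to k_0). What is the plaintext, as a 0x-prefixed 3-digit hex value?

s_0 = ciphertext = 0x4D9
s_1 = InvRound(s_0, k_4) = 0xB89
s_2 = InvRound(s_1, k_3) = 0x8C7
s_3 = InvRound(s_2, k_2) = 0xD58
s_4 = InvRound(s_3, k_1) = 0xB78
s_5 = InvRound(s_4, k_0) = 0xFB5

0xFB5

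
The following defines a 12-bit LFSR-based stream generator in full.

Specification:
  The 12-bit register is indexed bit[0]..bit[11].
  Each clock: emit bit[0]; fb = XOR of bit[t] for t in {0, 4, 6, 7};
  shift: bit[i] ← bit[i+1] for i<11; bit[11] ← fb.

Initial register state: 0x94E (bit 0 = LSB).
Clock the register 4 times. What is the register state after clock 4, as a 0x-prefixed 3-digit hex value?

0xD94

reg_0 = 0x94E
clock 1: out=0, reg = 0xCA7
clock 2: out=1, reg = 0x653
clock 3: out=1, reg = 0xB29
clock 4: out=1, reg = 0xD94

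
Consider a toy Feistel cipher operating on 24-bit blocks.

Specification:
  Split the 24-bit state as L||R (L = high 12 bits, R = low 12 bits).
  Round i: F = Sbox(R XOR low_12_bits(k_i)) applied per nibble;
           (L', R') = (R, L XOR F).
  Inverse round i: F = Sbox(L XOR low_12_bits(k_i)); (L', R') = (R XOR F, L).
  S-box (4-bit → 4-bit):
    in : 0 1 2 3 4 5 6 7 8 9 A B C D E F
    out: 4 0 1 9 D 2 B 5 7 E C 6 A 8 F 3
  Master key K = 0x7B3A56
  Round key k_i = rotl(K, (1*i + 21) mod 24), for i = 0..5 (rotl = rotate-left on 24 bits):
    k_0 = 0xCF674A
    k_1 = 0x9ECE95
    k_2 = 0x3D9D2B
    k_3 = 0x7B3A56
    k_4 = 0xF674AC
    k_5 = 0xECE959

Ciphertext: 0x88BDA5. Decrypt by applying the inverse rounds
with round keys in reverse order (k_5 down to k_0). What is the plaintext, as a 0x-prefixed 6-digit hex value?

0x21EA4C

s_0 = ciphertext = 0x88BDA5
s_1 = InvRound(s_0, k_5) = 0xD2488B
s_2 = InvRound(s_1, k_4) = 0x6FCD24
s_3 = InvRound(s_2, k_3) = 0x7E86FC
s_4 = InvRound(s_3, k_2) = 0xA557E8
s_5 = InvRound(s_4, k_1) = 0xA4CA55
s_6 = InvRound(s_5, k_0) = 0x21EA4C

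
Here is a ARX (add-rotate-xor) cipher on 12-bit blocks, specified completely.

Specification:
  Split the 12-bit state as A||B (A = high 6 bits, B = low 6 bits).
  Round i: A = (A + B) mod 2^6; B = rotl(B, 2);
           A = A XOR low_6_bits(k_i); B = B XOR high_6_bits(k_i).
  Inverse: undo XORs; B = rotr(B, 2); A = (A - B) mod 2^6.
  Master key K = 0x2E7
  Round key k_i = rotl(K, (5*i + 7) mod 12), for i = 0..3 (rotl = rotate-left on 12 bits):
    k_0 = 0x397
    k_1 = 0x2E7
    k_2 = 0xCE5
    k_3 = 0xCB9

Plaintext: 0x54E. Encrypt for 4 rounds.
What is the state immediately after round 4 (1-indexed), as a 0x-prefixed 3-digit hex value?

0x4F9

s_0 = plaintext = 0x54E
s_1 = Round(s_0, k_0) = 0xD36
s_2 = Round(s_1, k_1) = 0x350
s_3 = Round(s_2, k_2) = 0xE32
s_4 = Round(s_3, k_3) = 0x4F9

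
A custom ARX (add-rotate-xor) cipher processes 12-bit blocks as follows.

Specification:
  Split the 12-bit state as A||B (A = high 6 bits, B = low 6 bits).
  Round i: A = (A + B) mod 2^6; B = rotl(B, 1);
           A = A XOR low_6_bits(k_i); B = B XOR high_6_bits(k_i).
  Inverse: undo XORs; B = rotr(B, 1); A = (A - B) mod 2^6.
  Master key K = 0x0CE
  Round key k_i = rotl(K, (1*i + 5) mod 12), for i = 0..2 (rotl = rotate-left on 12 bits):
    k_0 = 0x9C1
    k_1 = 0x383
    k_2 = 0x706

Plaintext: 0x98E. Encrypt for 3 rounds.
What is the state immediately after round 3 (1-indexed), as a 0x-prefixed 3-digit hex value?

s_0 = plaintext = 0x98E
s_1 = Round(s_0, k_0) = 0xD7B
s_2 = Round(s_1, k_1) = 0xCF9
s_3 = Round(s_2, k_2) = 0xAAF

0xAAF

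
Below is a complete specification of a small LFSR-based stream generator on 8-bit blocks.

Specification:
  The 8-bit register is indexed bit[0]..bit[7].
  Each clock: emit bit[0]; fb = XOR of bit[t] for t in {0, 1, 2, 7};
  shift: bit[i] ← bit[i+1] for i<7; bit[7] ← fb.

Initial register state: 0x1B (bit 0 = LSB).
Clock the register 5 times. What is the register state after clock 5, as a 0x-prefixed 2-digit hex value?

reg_0 = 0x1B
clock 1: out=1, reg = 0x0D
clock 2: out=1, reg = 0x06
clock 3: out=0, reg = 0x03
clock 4: out=1, reg = 0x01
clock 5: out=1, reg = 0x80

0x80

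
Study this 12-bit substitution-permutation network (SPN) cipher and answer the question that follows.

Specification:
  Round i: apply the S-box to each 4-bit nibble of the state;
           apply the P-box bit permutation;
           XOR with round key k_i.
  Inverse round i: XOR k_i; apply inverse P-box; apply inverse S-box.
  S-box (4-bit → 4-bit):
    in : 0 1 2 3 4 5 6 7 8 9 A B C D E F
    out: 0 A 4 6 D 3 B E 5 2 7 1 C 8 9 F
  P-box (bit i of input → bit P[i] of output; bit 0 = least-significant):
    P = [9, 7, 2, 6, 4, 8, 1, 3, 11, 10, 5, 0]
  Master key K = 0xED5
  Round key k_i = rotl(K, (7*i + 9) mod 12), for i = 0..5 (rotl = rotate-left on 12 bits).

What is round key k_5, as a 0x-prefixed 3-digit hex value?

0x5ED

K = 0xED5
k_0 = rotl(K, (7*0+9) mod 12) = rotl(K, 9) = 0xBDA
k_1 = rotl(K, (7*1+9) mod 12) = rotl(K, 4) = 0xD5E
k_2 = rotl(K, (7*2+9) mod 12) = rotl(K, 11) = 0xF6A
k_3 = rotl(K, (7*3+9) mod 12) = rotl(K, 6) = 0x57B
k_4 = rotl(K, (7*4+9) mod 12) = rotl(K, 1) = 0xDAB
k_5 = rotl(K, (7*5+9) mod 12) = rotl(K, 8) = 0x5ED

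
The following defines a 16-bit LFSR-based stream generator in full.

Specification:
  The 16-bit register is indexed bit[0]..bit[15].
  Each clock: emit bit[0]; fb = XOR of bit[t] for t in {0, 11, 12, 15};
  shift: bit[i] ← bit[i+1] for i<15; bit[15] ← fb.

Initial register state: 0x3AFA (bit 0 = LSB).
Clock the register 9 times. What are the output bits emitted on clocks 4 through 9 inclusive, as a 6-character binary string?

reg_0 = 0x3AFA
clock 1: out=0, reg = 0x1D7D
clock 2: out=1, reg = 0x8EBE
clock 3: out=0, reg = 0x475F
clock 4: out=1, reg = 0xA3AF
clock 5: out=1, reg = 0x51D7
clock 6: out=1, reg = 0x28EB
clock 7: out=1, reg = 0x1475
clock 8: out=1, reg = 0x0A3A
clock 9: out=0, reg = 0x851D

111110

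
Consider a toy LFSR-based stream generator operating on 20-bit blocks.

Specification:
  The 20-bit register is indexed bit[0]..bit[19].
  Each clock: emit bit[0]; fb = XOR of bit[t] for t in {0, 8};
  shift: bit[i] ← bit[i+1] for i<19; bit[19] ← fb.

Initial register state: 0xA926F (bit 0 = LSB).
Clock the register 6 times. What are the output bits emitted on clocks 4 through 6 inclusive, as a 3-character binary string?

reg_0 = 0xA926F
clock 1: out=1, reg = 0xD4937
clock 2: out=1, reg = 0x6A49B
clock 3: out=1, reg = 0xB524D
clock 4: out=1, reg = 0xDA926
clock 5: out=0, reg = 0xED493
clock 6: out=1, reg = 0xF6A49

101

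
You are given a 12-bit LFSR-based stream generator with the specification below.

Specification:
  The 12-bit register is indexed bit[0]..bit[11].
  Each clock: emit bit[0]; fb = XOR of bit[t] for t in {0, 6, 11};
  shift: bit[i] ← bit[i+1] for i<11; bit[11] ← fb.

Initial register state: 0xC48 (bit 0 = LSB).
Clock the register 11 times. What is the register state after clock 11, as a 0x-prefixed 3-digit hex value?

reg_0 = 0xC48
clock 1: out=0, reg = 0x624
clock 2: out=0, reg = 0x312
clock 3: out=0, reg = 0x189
clock 4: out=1, reg = 0x8C4
clock 5: out=0, reg = 0x462
clock 6: out=0, reg = 0xA31
clock 7: out=1, reg = 0x518
clock 8: out=0, reg = 0x28C
clock 9: out=0, reg = 0x146
clock 10: out=0, reg = 0x8A3
clock 11: out=1, reg = 0x451

0x451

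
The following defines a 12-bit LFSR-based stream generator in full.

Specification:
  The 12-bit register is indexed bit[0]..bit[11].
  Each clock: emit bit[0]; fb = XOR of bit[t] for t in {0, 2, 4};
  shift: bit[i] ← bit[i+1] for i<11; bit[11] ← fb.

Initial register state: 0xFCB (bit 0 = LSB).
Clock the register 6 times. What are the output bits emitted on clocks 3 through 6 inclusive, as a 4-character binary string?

0100

reg_0 = 0xFCB
clock 1: out=1, reg = 0xFE5
clock 2: out=1, reg = 0x7F2
clock 3: out=0, reg = 0xBF9
clock 4: out=1, reg = 0x5FC
clock 5: out=0, reg = 0x2FE
clock 6: out=0, reg = 0x17F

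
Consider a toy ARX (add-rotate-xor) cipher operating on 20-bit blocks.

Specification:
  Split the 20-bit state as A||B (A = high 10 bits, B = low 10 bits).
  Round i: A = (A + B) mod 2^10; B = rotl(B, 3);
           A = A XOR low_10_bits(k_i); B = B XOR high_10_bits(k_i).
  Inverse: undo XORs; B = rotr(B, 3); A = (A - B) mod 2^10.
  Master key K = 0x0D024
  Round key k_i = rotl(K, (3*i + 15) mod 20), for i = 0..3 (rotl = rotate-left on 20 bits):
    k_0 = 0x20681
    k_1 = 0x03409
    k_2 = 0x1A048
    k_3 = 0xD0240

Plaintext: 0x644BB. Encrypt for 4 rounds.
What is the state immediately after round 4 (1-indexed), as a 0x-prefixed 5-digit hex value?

s_0 = plaintext = 0x644BB
s_1 = Round(s_0, k_0) = 0x33558
s_2 = Round(s_1, k_1) = 0x8B2CF
s_3 = Round(s_2, k_2) = 0x2CE15
s_4 = Round(s_3, k_3) = 0x223EC

0x223EC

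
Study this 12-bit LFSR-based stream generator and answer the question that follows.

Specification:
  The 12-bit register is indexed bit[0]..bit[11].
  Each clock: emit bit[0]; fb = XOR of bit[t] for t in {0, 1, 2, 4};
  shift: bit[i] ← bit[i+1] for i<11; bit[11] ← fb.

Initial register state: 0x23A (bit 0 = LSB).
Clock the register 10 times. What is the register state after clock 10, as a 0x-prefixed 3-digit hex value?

0x628

reg_0 = 0x23A
clock 1: out=0, reg = 0x11D
clock 2: out=1, reg = 0x88E
clock 3: out=0, reg = 0x447
clock 4: out=1, reg = 0xA23
clock 5: out=1, reg = 0x511
clock 6: out=1, reg = 0x288
clock 7: out=0, reg = 0x144
clock 8: out=0, reg = 0x8A2
clock 9: out=0, reg = 0xC51
clock 10: out=1, reg = 0x628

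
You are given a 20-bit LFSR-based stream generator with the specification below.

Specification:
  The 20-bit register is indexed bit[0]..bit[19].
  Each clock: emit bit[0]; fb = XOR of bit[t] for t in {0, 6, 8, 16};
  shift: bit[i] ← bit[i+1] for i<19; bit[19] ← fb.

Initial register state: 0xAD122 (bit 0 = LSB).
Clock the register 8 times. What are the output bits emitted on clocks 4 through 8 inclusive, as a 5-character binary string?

reg_0 = 0xAD122
clock 1: out=0, reg = 0xD6891
clock 2: out=1, reg = 0x6B448
clock 3: out=0, reg = 0xB5A24
clock 4: out=0, reg = 0xDAD12
clock 5: out=0, reg = 0x6D689
clock 6: out=1, reg = 0xB6B44
clock 7: out=0, reg = 0xDB5A2
clock 8: out=0, reg = 0x6DAD1

00100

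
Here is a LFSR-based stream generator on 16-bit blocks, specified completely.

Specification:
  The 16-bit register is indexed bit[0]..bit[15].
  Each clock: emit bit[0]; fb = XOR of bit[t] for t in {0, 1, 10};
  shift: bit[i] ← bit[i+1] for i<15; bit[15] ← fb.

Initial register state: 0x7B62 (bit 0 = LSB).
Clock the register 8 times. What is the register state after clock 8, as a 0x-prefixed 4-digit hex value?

0x8D7B

reg_0 = 0x7B62
clock 1: out=0, reg = 0xBDB1
clock 2: out=1, reg = 0x5ED8
clock 3: out=0, reg = 0xAF6C
clock 4: out=0, reg = 0xD7B6
clock 5: out=0, reg = 0x6BDB
clock 6: out=1, reg = 0x35ED
clock 7: out=1, reg = 0x1AF6
clock 8: out=0, reg = 0x8D7B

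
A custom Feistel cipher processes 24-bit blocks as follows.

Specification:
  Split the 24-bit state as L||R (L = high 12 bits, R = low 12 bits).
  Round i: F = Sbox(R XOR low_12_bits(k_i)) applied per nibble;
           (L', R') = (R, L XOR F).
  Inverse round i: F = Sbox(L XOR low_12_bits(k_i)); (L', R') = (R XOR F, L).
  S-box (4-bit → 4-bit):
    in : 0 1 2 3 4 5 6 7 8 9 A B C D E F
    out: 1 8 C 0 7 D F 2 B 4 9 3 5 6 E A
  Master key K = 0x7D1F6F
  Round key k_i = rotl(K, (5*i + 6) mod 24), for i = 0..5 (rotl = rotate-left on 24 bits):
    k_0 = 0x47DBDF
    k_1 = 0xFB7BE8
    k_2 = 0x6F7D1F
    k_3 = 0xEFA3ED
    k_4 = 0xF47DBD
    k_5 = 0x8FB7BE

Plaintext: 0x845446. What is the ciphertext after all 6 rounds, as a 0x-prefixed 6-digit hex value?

s_0 = plaintext = 0x845446
s_1 = Round(s_0, k_0) = 0x446201
s_2 = Round(s_1, k_1) = 0x2010A2
s_3 = Round(s_2, k_2) = 0x0A2437
s_4 = Round(s_3, k_3) = 0x4372CB
s_5 = Round(s_4, k_4) = 0x2CBE18
s_6 = Round(s_5, k_5) = 0xE18654

0xE18654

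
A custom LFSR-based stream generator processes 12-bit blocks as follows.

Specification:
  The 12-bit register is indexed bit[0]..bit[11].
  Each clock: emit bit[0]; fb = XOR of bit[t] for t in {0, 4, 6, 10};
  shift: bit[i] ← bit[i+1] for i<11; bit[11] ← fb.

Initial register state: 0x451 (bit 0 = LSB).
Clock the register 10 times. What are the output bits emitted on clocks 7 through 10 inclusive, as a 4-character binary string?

1000

reg_0 = 0x451
clock 1: out=1, reg = 0x228
clock 2: out=0, reg = 0x114
clock 3: out=0, reg = 0x88A
clock 4: out=0, reg = 0x445
clock 5: out=1, reg = 0xA22
clock 6: out=0, reg = 0x511
clock 7: out=1, reg = 0xA88
clock 8: out=0, reg = 0x544
clock 9: out=0, reg = 0x2A2
clock 10: out=0, reg = 0x151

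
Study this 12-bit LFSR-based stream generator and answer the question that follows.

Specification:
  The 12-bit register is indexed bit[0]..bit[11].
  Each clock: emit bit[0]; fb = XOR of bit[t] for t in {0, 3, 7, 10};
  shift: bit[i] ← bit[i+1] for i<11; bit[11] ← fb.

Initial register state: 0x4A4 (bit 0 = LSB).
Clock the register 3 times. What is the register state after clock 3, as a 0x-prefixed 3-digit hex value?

0x094

reg_0 = 0x4A4
clock 1: out=0, reg = 0x252
clock 2: out=0, reg = 0x129
clock 3: out=1, reg = 0x094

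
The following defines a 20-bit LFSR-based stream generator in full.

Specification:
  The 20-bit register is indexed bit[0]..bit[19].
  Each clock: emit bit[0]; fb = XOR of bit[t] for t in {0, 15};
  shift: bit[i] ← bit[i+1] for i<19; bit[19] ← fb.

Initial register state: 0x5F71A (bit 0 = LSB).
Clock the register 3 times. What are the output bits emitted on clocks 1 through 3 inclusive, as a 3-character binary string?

010

reg_0 = 0x5F71A
clock 1: out=0, reg = 0xAFB8D
clock 2: out=1, reg = 0x57DC6
clock 3: out=0, reg = 0x2BEE3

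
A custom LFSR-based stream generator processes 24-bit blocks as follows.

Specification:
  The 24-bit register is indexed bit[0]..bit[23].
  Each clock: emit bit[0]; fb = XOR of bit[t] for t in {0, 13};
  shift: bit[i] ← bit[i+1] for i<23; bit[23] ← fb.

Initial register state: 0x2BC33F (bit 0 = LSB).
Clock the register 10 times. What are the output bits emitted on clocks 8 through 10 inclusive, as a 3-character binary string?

reg_0 = 0x2BC33F
clock 1: out=1, reg = 0x95E19F
clock 2: out=1, reg = 0x4AF0CF
clock 3: out=1, reg = 0x257867
clock 4: out=1, reg = 0x12BC33
clock 5: out=1, reg = 0x095E19
clock 6: out=1, reg = 0x84AF0C
clock 7: out=0, reg = 0xC25786
clock 8: out=0, reg = 0x612BC3
clock 9: out=1, reg = 0x3095E1
clock 10: out=1, reg = 0x984AF0

011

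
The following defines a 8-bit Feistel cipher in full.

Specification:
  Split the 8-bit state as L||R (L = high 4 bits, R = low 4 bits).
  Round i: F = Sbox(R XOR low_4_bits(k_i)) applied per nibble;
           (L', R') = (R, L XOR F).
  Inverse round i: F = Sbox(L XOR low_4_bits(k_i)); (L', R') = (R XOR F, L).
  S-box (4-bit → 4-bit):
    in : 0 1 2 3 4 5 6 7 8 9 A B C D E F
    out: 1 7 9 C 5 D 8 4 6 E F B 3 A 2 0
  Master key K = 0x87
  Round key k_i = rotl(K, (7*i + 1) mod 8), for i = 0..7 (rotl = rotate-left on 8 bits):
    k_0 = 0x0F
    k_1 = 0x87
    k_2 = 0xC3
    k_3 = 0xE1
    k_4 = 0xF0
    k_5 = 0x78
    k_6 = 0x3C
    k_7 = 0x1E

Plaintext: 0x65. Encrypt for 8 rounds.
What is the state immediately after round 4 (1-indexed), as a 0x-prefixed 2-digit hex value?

0xCD

s_0 = plaintext = 0x65
s_1 = Round(s_0, k_0) = 0x59
s_2 = Round(s_1, k_1) = 0x97
s_3 = Round(s_2, k_2) = 0x7C
s_4 = Round(s_3, k_3) = 0xCD
s_5 = Round(s_4, k_4) = 0xD6
s_6 = Round(s_5, k_5) = 0x6F
s_7 = Round(s_6, k_6) = 0xFA
s_8 = Round(s_7, k_7) = 0xAA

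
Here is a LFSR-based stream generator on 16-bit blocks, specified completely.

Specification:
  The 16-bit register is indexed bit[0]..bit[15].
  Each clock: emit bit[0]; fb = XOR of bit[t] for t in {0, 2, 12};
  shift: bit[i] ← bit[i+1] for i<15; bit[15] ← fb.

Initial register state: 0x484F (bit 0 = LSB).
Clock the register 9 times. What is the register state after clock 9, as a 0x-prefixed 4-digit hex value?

0xEC24

reg_0 = 0x484F
clock 1: out=1, reg = 0x2427
clock 2: out=1, reg = 0x1213
clock 3: out=1, reg = 0x0909
clock 4: out=1, reg = 0x8484
clock 5: out=0, reg = 0xC242
clock 6: out=0, reg = 0x6121
clock 7: out=1, reg = 0xB090
clock 8: out=0, reg = 0xD848
clock 9: out=0, reg = 0xEC24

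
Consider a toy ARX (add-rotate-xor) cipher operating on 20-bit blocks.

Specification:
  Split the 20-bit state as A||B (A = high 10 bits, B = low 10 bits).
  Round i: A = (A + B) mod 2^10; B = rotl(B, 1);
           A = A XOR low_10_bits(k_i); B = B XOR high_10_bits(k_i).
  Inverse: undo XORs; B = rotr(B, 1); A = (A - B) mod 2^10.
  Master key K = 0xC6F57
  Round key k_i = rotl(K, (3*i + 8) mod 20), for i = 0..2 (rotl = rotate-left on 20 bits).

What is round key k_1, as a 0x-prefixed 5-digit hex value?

K = 0xC6F57
k_0 = rotl(K, (3*0+8) mod 20) = rotl(K, 8) = 0xF57C6
k_1 = rotl(K, (3*1+8) mod 20) = rotl(K, 11) = 0xABE37

0xABE37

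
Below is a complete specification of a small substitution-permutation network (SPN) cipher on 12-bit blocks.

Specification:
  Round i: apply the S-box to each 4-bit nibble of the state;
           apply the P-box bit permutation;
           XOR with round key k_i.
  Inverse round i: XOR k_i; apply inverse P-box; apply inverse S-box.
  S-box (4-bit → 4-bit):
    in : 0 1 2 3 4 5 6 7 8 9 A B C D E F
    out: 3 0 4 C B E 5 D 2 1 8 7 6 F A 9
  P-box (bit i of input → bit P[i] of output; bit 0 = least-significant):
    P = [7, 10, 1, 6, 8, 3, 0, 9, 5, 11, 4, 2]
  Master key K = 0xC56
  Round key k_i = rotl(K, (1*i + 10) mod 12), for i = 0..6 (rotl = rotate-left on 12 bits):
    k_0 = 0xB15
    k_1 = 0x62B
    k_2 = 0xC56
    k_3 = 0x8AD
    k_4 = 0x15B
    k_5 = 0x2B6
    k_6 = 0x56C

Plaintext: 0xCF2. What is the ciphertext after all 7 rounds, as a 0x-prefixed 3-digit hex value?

0x517

s_0 = plaintext = 0xCF2
s_1 = Round(s_0, k_0) = 0x007
s_2 = Round(s_1, k_1) = 0xFC1
s_3 = Round(s_2, k_2) = 0xC7B
s_4 = Round(s_3, k_3) = 0x73E
s_5 = Round(s_4, k_4) = 0x72E
s_6 = Round(s_5, k_5) = 0x6C3
s_7 = Round(s_6, k_6) = 0x517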